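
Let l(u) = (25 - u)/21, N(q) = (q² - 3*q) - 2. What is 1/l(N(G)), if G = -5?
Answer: -21/13 ≈ -1.6154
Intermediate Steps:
N(q) = -2 + q² - 3*q
l(u) = 25/21 - u/21 (l(u) = (25 - u)*(1/21) = 25/21 - u/21)
1/l(N(G)) = 1/(25/21 - (-2 + (-5)² - 3*(-5))/21) = 1/(25/21 - (-2 + 25 + 15)/21) = 1/(25/21 - 1/21*38) = 1/(25/21 - 38/21) = 1/(-13/21) = -21/13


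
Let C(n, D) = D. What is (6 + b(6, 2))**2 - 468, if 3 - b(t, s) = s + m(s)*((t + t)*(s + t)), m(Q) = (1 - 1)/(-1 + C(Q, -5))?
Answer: -419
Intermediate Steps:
m(Q) = 0 (m(Q) = (1 - 1)/(-1 - 5) = 0/(-6) = 0*(-1/6) = 0)
b(t, s) = 3 - s (b(t, s) = 3 - (s + 0*((t + t)*(s + t))) = 3 - (s + 0*((2*t)*(s + t))) = 3 - (s + 0*(2*t*(s + t))) = 3 - (s + 0) = 3 - s)
(6 + b(6, 2))**2 - 468 = (6 + (3 - 1*2))**2 - 468 = (6 + (3 - 2))**2 - 468 = (6 + 1)**2 - 468 = 7**2 - 468 = 49 - 468 = -419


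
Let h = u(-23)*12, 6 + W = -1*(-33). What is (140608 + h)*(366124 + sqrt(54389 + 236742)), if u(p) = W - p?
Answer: 51699637792 + 141208*sqrt(291131) ≈ 5.1776e+10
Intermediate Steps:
W = 27 (W = -6 - 1*(-33) = -6 + 33 = 27)
u(p) = 27 - p
h = 600 (h = (27 - 1*(-23))*12 = (27 + 23)*12 = 50*12 = 600)
(140608 + h)*(366124 + sqrt(54389 + 236742)) = (140608 + 600)*(366124 + sqrt(54389 + 236742)) = 141208*(366124 + sqrt(291131)) = 51699637792 + 141208*sqrt(291131)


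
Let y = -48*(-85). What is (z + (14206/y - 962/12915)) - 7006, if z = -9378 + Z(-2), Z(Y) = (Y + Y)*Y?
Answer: -28757476589/1756440 ≈ -16373.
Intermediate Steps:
y = 4080
Z(Y) = 2*Y² (Z(Y) = (2*Y)*Y = 2*Y²)
z = -9370 (z = -9378 + 2*(-2)² = -9378 + 2*4 = -9378 + 8 = -9370)
(z + (14206/y - 962/12915)) - 7006 = (-9370 + (14206/4080 - 962/12915)) - 7006 = (-9370 + (14206*(1/4080) - 962*1/12915)) - 7006 = (-9370 + (7103/2040 - 962/12915)) - 7006 = (-9370 + 5984851/1756440) - 7006 = -16451857949/1756440 - 7006 = -28757476589/1756440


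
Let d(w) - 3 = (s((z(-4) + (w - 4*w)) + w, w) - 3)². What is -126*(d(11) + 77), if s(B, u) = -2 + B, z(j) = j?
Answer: -131166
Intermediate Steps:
d(w) = 3 + (-9 - 2*w)² (d(w) = 3 + ((-2 + ((-4 + (w - 4*w)) + w)) - 3)² = 3 + ((-2 + ((-4 - 3*w) + w)) - 3)² = 3 + ((-2 + (-4 - 2*w)) - 3)² = 3 + ((-6 - 2*w) - 3)² = 3 + (-9 - 2*w)²)
-126*(d(11) + 77) = -126*((3 + (9 + 2*11)²) + 77) = -126*((3 + (9 + 22)²) + 77) = -126*((3 + 31²) + 77) = -126*((3 + 961) + 77) = -126*(964 + 77) = -126*1041 = -131166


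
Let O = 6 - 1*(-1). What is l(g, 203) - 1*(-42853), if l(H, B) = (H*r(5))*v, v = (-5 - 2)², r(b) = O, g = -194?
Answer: -23689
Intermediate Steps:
O = 7 (O = 6 + 1 = 7)
r(b) = 7
v = 49 (v = (-7)² = 49)
l(H, B) = 343*H (l(H, B) = (H*7)*49 = (7*H)*49 = 343*H)
l(g, 203) - 1*(-42853) = 343*(-194) - 1*(-42853) = -66542 + 42853 = -23689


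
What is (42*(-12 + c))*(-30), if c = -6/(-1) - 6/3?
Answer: 10080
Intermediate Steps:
c = 4 (c = -6*(-1) - 6*⅓ = 6 - 2 = 4)
(42*(-12 + c))*(-30) = (42*(-12 + 4))*(-30) = (42*(-8))*(-30) = -336*(-30) = 10080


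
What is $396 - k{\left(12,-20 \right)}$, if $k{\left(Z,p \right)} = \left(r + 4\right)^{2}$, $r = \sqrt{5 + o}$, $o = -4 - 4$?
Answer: $383 - 8 i \sqrt{3} \approx 383.0 - 13.856 i$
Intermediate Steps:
$o = -8$
$r = i \sqrt{3}$ ($r = \sqrt{5 - 8} = \sqrt{-3} = i \sqrt{3} \approx 1.732 i$)
$k{\left(Z,p \right)} = \left(4 + i \sqrt{3}\right)^{2}$ ($k{\left(Z,p \right)} = \left(i \sqrt{3} + 4\right)^{2} = \left(4 + i \sqrt{3}\right)^{2}$)
$396 - k{\left(12,-20 \right)} = 396 - \left(4 + i \sqrt{3}\right)^{2}$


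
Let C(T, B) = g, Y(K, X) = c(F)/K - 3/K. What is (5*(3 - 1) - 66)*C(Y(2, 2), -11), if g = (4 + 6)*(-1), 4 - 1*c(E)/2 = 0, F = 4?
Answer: 560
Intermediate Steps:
c(E) = 8 (c(E) = 8 - 2*0 = 8 + 0 = 8)
Y(K, X) = 5/K (Y(K, X) = 8/K - 3/K = 5/K)
g = -10 (g = 10*(-1) = -10)
C(T, B) = -10
(5*(3 - 1) - 66)*C(Y(2, 2), -11) = (5*(3 - 1) - 66)*(-10) = (5*2 - 66)*(-10) = (10 - 66)*(-10) = -56*(-10) = 560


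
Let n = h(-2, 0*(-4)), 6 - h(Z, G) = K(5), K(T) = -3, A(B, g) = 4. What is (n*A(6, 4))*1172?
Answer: 42192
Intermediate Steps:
h(Z, G) = 9 (h(Z, G) = 6 - 1*(-3) = 6 + 3 = 9)
n = 9
(n*A(6, 4))*1172 = (9*4)*1172 = 36*1172 = 42192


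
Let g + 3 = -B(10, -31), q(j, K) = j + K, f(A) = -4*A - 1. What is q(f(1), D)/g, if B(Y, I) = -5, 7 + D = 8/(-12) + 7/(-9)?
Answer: -121/18 ≈ -6.7222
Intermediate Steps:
D = -76/9 (D = -7 + (8/(-12) + 7/(-9)) = -7 + (8*(-1/12) + 7*(-1/9)) = -7 + (-2/3 - 7/9) = -7 - 13/9 = -76/9 ≈ -8.4444)
f(A) = -1 - 4*A
q(j, K) = K + j
g = 2 (g = -3 - 1*(-5) = -3 + 5 = 2)
q(f(1), D)/g = (-76/9 + (-1 - 4*1))/2 = (-76/9 + (-1 - 4))*(1/2) = (-76/9 - 5)*(1/2) = -121/9*1/2 = -121/18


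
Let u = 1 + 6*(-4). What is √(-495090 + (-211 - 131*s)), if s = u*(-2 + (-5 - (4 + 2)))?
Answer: I*√534470 ≈ 731.07*I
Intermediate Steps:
u = -23 (u = 1 - 24 = -23)
s = 299 (s = -23*(-2 + (-5 - (4 + 2))) = -23*(-2 + (-5 - 1*6)) = -23*(-2 + (-5 - 6)) = -23*(-2 - 11) = -23*(-13) = 299)
√(-495090 + (-211 - 131*s)) = √(-495090 + (-211 - 131*299)) = √(-495090 + (-211 - 39169)) = √(-495090 - 39380) = √(-534470) = I*√534470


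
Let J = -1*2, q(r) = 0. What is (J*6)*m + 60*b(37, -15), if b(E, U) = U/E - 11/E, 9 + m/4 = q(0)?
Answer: 14424/37 ≈ 389.84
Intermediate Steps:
J = -2
m = -36 (m = -36 + 4*0 = -36 + 0 = -36)
b(E, U) = -11/E + U/E
(J*6)*m + 60*b(37, -15) = -2*6*(-36) + 60*((-11 - 15)/37) = -12*(-36) + 60*((1/37)*(-26)) = 432 + 60*(-26/37) = 432 - 1560/37 = 14424/37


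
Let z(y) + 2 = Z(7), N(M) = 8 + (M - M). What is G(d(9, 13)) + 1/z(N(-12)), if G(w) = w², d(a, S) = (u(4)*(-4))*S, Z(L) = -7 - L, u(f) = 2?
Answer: 173055/16 ≈ 10816.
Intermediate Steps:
d(a, S) = -8*S (d(a, S) = (2*(-4))*S = -8*S)
N(M) = 8 (N(M) = 8 + 0 = 8)
z(y) = -16 (z(y) = -2 + (-7 - 1*7) = -2 + (-7 - 7) = -2 - 14 = -16)
G(d(9, 13)) + 1/z(N(-12)) = (-8*13)² + 1/(-16) = (-104)² - 1/16 = 10816 - 1/16 = 173055/16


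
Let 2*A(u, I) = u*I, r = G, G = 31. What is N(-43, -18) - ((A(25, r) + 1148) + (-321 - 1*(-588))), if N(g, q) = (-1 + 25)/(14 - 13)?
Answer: -3557/2 ≈ -1778.5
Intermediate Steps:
r = 31
N(g, q) = 24 (N(g, q) = 24/1 = 24*1 = 24)
A(u, I) = I*u/2 (A(u, I) = (u*I)/2 = (I*u)/2 = I*u/2)
N(-43, -18) - ((A(25, r) + 1148) + (-321 - 1*(-588))) = 24 - (((½)*31*25 + 1148) + (-321 - 1*(-588))) = 24 - ((775/2 + 1148) + (-321 + 588)) = 24 - (3071/2 + 267) = 24 - 1*3605/2 = 24 - 3605/2 = -3557/2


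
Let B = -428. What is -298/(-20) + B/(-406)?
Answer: 32387/2030 ≈ 15.954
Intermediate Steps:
-298/(-20) + B/(-406) = -298/(-20) - 428/(-406) = -298*(-1/20) - 428*(-1/406) = 149/10 + 214/203 = 32387/2030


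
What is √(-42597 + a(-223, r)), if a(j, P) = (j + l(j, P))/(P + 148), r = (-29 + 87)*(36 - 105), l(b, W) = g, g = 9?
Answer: 2*I*√39544117306/1927 ≈ 206.39*I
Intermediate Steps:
l(b, W) = 9
r = -4002 (r = 58*(-69) = -4002)
a(j, P) = (9 + j)/(148 + P) (a(j, P) = (j + 9)/(P + 148) = (9 + j)/(148 + P))
√(-42597 + a(-223, r)) = √(-42597 + (9 - 223)/(148 - 4002)) = √(-42597 - 214/(-3854)) = √(-42597 - 1/3854*(-214)) = √(-42597 + 107/1927) = √(-82084312/1927) = 2*I*√39544117306/1927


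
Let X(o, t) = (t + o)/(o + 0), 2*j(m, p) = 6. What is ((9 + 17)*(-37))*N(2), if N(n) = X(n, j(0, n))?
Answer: -2405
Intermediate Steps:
j(m, p) = 3 (j(m, p) = (1/2)*6 = 3)
X(o, t) = (o + t)/o
N(n) = (3 + n)/n (N(n) = (n + 3)/n = (3 + n)/n)
((9 + 17)*(-37))*N(2) = ((9 + 17)*(-37))*((3 + 2)/2) = (26*(-37))*((1/2)*5) = -962*5/2 = -2405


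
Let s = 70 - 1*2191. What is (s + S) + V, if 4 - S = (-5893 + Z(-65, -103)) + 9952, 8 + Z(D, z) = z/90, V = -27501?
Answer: -3030107/90 ≈ -33668.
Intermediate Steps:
s = -2121 (s = 70 - 2191 = -2121)
Z(D, z) = -8 + z/90
S = -364127/90 (S = 4 - ((-5893 + (-8 + (1/90)*(-103))) + 9952) = 4 - ((-5893 + (-8 - 103/90)) + 9952) = 4 - ((-5893 - 823/90) + 9952) = 4 - (-531193/90 + 9952) = 4 - 1*364487/90 = 4 - 364487/90 = -364127/90 ≈ -4045.9)
(s + S) + V = (-2121 - 364127/90) - 27501 = -555017/90 - 27501 = -3030107/90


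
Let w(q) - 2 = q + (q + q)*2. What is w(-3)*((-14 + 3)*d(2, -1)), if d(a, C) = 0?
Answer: 0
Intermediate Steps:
w(q) = 2 + 5*q (w(q) = 2 + (q + (q + q)*2) = 2 + (q + (2*q)*2) = 2 + (q + 4*q) = 2 + 5*q)
w(-3)*((-14 + 3)*d(2, -1)) = (2 + 5*(-3))*((-14 + 3)*0) = (2 - 15)*(-11*0) = -13*0 = 0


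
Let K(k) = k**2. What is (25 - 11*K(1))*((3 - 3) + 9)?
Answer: 126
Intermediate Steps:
(25 - 11*K(1))*((3 - 3) + 9) = (25 - 11*1**2)*((3 - 3) + 9) = (25 - 11*1)*(0 + 9) = (25 - 11)*9 = 14*9 = 126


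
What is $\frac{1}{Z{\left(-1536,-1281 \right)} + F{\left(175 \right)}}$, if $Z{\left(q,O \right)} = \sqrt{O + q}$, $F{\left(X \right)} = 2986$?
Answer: $\frac{2986}{8919013} - \frac{3 i \sqrt{313}}{8919013} \approx 0.00033479 - 5.9508 \cdot 10^{-6} i$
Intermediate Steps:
$\frac{1}{Z{\left(-1536,-1281 \right)} + F{\left(175 \right)}} = \frac{1}{\sqrt{-1281 - 1536} + 2986} = \frac{1}{\sqrt{-2817} + 2986} = \frac{1}{3 i \sqrt{313} + 2986} = \frac{1}{2986 + 3 i \sqrt{313}}$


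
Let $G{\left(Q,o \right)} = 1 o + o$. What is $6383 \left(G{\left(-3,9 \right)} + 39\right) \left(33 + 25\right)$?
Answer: $21102198$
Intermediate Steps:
$G{\left(Q,o \right)} = 2 o$ ($G{\left(Q,o \right)} = o + o = 2 o$)
$6383 \left(G{\left(-3,9 \right)} + 39\right) \left(33 + 25\right) = 6383 \left(2 \cdot 9 + 39\right) \left(33 + 25\right) = 6383 \left(18 + 39\right) 58 = 6383 \cdot 57 \cdot 58 = 6383 \cdot 3306 = 21102198$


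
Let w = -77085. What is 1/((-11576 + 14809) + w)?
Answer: -1/73852 ≈ -1.3541e-5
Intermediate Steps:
1/((-11576 + 14809) + w) = 1/((-11576 + 14809) - 77085) = 1/(3233 - 77085) = 1/(-73852) = -1/73852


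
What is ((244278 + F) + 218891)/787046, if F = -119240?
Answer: 343929/787046 ≈ 0.43699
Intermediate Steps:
((244278 + F) + 218891)/787046 = ((244278 - 119240) + 218891)/787046 = (125038 + 218891)*(1/787046) = 343929*(1/787046) = 343929/787046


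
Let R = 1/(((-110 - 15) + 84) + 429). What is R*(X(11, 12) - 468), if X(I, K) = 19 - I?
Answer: -115/97 ≈ -1.1856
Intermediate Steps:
R = 1/388 (R = 1/((-125 + 84) + 429) = 1/(-41 + 429) = 1/388 ≈ 0.0025773)
R*(X(11, 12) - 468) = ((19 - 1*11) - 468)/388 = ((19 - 11) - 468)/388 = (8 - 468)/388 = (1/388)*(-460) = -115/97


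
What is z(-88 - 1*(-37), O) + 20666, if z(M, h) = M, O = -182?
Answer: 20615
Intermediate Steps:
z(-88 - 1*(-37), O) + 20666 = (-88 - 1*(-37)) + 20666 = (-88 + 37) + 20666 = -51 + 20666 = 20615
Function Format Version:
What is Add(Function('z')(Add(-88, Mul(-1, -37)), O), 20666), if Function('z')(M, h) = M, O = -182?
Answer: 20615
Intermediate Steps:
Add(Function('z')(Add(-88, Mul(-1, -37)), O), 20666) = Add(Add(-88, Mul(-1, -37)), 20666) = Add(Add(-88, 37), 20666) = Add(-51, 20666) = 20615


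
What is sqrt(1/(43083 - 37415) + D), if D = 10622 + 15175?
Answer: sqrt(207190051549)/2834 ≈ 160.61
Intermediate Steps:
D = 25797
sqrt(1/(43083 - 37415) + D) = sqrt(1/(43083 - 37415) + 25797) = sqrt(1/5668 + 25797) = sqrt(146217397/5668) = sqrt(207190051549)/2834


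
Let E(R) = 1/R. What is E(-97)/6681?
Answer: -1/648057 ≈ -1.5431e-6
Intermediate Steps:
E(-97)/6681 = 1/(-97*6681) = -1/97*1/6681 = -1/648057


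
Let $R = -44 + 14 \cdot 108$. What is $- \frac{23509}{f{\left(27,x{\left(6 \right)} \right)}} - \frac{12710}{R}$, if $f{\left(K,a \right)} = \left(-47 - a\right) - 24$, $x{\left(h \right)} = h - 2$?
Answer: $\frac{16778981}{55050} \approx 304.8$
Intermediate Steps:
$x{\left(h \right)} = -2 + h$
$R = 1468$ ($R = -44 + 1512 = 1468$)
$f{\left(K,a \right)} = -71 - a$ ($f{\left(K,a \right)} = \left(-47 - a\right) - 24 = -71 - a$)
$- \frac{23509}{f{\left(27,x{\left(6 \right)} \right)}} - \frac{12710}{R} = - \frac{23509}{-71 - \left(-2 + 6\right)} - \frac{12710}{1468} = - \frac{23509}{-71 - 4} - \frac{6355}{734} = - \frac{23509}{-75} - \frac{6355}{734} = \left(-23509\right) \left(- \frac{1}{75}\right) - \frac{6355}{734} = \frac{23509}{75} - \frac{6355}{734} = \frac{16778981}{55050}$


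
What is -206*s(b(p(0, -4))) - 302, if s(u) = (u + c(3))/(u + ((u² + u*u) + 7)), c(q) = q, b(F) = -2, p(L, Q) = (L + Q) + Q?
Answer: -4132/13 ≈ -317.85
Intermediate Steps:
p(L, Q) = L + 2*Q
s(u) = (3 + u)/(7 + u + 2*u²) (s(u) = (u + 3)/(u + ((u² + u*u) + 7)) = (3 + u)/(u + ((u² + u²) + 7)) = (3 + u)/(u + (2*u² + 7)) = (3 + u)/(u + (7 + 2*u²)) = (3 + u)/(7 + u + 2*u²))
-206*s(b(p(0, -4))) - 302 = -206*(3 - 2)/(7 - 2 + 2*(-2)²) - 302 = -206/(7 - 2 + 2*4) - 302 = -206/(7 - 2 + 8) - 302 = -206/13 - 302 = -4132/13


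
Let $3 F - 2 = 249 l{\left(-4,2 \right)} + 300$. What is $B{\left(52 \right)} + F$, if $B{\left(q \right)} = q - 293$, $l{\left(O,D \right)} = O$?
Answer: $- \frac{1417}{3} \approx -472.33$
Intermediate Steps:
$B{\left(q \right)} = -293 + q$
$F = - \frac{694}{3}$ ($F = \frac{2}{3} + \frac{249 \left(-4\right) + 300}{3} = \frac{2}{3} + \frac{-996 + 300}{3} = \frac{2}{3} + \frac{1}{3} \left(-696\right) = \frac{2}{3} - 232 = - \frac{694}{3} \approx -231.33$)
$B{\left(52 \right)} + F = \left(-293 + 52\right) - \frac{694}{3} = -241 - \frac{694}{3} = - \frac{1417}{3}$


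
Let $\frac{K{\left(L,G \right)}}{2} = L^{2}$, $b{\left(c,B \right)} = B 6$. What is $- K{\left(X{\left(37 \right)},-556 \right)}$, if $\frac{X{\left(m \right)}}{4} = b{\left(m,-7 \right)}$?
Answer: $-56448$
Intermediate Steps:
$b{\left(c,B \right)} = 6 B$
$X{\left(m \right)} = -168$ ($X{\left(m \right)} = 4 \cdot 6 \left(-7\right) = 4 \left(-42\right) = -168$)
$K{\left(L,G \right)} = 2 L^{2}$
$- K{\left(X{\left(37 \right)},-556 \right)} = - 2 \left(-168\right)^{2} = - 2 \cdot 28224 = \left(-1\right) 56448 = -56448$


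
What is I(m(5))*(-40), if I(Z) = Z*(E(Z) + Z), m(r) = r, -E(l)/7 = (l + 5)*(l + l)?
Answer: 139000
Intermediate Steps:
E(l) = -14*l*(5 + l) (E(l) = -7*(l + 5)*(l + l) = -7*(5 + l)*2*l = -14*l*(5 + l))
I(Z) = Z*(Z - 14*Z*(5 + Z)) (I(Z) = Z*(-14*Z*(5 + Z) + Z) = Z*(Z - 14*Z*(5 + Z)))
I(m(5))*(-40) = -1*5²*(69 + 14*5)*(-40) = -1*25*(69 + 70)*(-40) = -1*25*139*(-40) = -3475*(-40) = 139000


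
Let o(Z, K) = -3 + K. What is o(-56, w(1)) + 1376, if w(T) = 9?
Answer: 1382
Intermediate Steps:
o(-56, w(1)) + 1376 = (-3 + 9) + 1376 = 6 + 1376 = 1382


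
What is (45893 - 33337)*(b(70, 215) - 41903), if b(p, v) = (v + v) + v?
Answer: -518035448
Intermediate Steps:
b(p, v) = 3*v (b(p, v) = 2*v + v = 3*v)
(45893 - 33337)*(b(70, 215) - 41903) = (45893 - 33337)*(3*215 - 41903) = 12556*(645 - 41903) = 12556*(-41258) = -518035448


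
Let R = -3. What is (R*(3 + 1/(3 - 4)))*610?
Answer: -3660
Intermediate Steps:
(R*(3 + 1/(3 - 4)))*610 = -3*(3 + 1/(3 - 4))*610 = -3*(3 + 1/(-1))*610 = -3*(3 - 1)*610 = -3*2*610 = -6*610 = -3660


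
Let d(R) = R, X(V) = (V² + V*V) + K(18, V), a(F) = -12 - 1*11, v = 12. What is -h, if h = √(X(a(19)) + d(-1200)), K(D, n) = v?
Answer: -I*√130 ≈ -11.402*I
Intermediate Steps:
K(D, n) = 12
a(F) = -23 (a(F) = -12 - 11 = -23)
X(V) = 12 + 2*V² (X(V) = (V² + V*V) + 12 = (V² + V²) + 12 = 2*V² + 12 = 12 + 2*V²)
h = I*√130 (h = √((12 + 2*(-23)²) - 1200) = √((12 + 2*529) - 1200) = √((12 + 1058) - 1200) = √(1070 - 1200) = √(-130) = I*√130 ≈ 11.402*I)
-h = -I*√130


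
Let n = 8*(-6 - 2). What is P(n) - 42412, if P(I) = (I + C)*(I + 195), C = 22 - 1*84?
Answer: -58918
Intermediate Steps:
C = -62 (C = 22 - 84 = -62)
n = -64 (n = 8*(-8) = -64)
P(I) = (-62 + I)*(195 + I) (P(I) = (I - 62)*(I + 195) = (-62 + I)*(195 + I))
P(n) - 42412 = (-12090 + (-64)² + 133*(-64)) - 42412 = (-12090 + 4096 - 8512) - 42412 = -16506 - 42412 = -58918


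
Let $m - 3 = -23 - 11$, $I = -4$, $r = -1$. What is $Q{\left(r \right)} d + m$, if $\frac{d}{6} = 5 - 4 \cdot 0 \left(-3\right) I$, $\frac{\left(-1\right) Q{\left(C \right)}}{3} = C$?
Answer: $59$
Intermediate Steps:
$Q{\left(C \right)} = - 3 C$
$m = -31$ ($m = 3 - 34 = -31$)
$d = 30$ ($d = 6 \left(5 - 4 \cdot 0 \left(-3\right) \left(-4\right)\right) = 6 \left(5 - 4 \cdot 0 \left(-4\right)\right) = 6 \left(5 - 0\right) = 6 \left(5 + 0\right) = 6 \cdot 5 = 30$)
$Q{\left(r \right)} d + m = \left(-3\right) \left(-1\right) 30 - 31 = 3 \cdot 30 - 31 = 90 - 31 = 59$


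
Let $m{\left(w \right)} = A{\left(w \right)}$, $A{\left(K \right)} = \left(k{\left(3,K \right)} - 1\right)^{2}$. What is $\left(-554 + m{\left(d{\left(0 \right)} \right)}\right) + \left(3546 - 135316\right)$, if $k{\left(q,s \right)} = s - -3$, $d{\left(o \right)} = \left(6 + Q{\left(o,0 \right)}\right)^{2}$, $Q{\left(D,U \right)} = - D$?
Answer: $-130880$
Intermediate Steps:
$d{\left(o \right)} = \left(6 - o\right)^{2}$
$k{\left(q,s \right)} = 3 + s$ ($k{\left(q,s \right)} = s + 3 = 3 + s$)
$A{\left(K \right)} = \left(2 + K\right)^{2}$ ($A{\left(K \right)} = \left(\left(3 + K\right) - 1\right)^{2} = \left(2 + K\right)^{2}$)
$m{\left(w \right)} = \left(2 + w\right)^{2}$
$\left(-554 + m{\left(d{\left(0 \right)} \right)}\right) + \left(3546 - 135316\right) = \left(-554 + \left(2 + \left(-6 + 0\right)^{2}\right)^{2}\right) + \left(3546 - 135316\right) = \left(-554 + \left(2 + \left(-6\right)^{2}\right)^{2}\right) - 131770 = \left(-554 + \left(2 + 36\right)^{2}\right) - 131770 = \left(-554 + 38^{2}\right) - 131770 = \left(-554 + 1444\right) - 131770 = 890 - 131770 = -130880$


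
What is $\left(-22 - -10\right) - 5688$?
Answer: $-5700$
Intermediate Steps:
$\left(-22 - -10\right) - 5688 = \left(-22 + 10\right) - 5688 = -12 - 5688 = -5700$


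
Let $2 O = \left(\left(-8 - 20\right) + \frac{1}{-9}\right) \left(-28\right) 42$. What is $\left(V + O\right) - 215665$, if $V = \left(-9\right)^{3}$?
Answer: $- \frac{599594}{3} \approx -1.9986 \cdot 10^{5}$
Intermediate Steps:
$V = -729$
$O = \frac{49588}{3}$ ($O = \frac{\left(\left(-8 - 20\right) + \frac{1}{-9}\right) \left(-28\right) 42}{2} = \frac{\left(-28 - \frac{1}{9}\right) \left(-28\right) 42}{2} = \frac{\left(- \frac{253}{9}\right) \left(-28\right) 42}{2} = \frac{\frac{7084}{9} \cdot 42}{2} = \frac{1}{2} \cdot \frac{99176}{3} = \frac{49588}{3} \approx 16529.0$)
$\left(V + O\right) - 215665 = \left(-729 + \frac{49588}{3}\right) - 215665 = \frac{47401}{3} - 215665 = - \frac{599594}{3}$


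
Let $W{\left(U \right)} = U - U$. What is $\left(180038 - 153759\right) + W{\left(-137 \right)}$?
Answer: $26279$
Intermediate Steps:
$W{\left(U \right)} = 0$
$\left(180038 - 153759\right) + W{\left(-137 \right)} = \left(180038 - 153759\right) + 0 = 26279 + 0 = 26279$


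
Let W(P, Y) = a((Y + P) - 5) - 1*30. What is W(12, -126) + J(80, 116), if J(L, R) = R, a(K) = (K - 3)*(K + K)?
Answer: 29122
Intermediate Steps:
a(K) = 2*K*(-3 + K) (a(K) = (-3 + K)*(2*K) = 2*K*(-3 + K))
W(P, Y) = -30 + 2*(-8 + P + Y)*(-5 + P + Y) (W(P, Y) = 2*((Y + P) - 5)*(-3 + ((Y + P) - 5)) - 1*30 = 2*((P + Y) - 5)*(-3 + ((P + Y) - 5)) - 30 = 2*(-5 + P + Y)*(-3 + (-5 + P + Y)) - 30 = 2*(-5 + P + Y)*(-8 + P + Y) - 30 = 2*(-8 + P + Y)*(-5 + P + Y) - 30 = -30 + 2*(-8 + P + Y)*(-5 + P + Y))
W(12, -126) + J(80, 116) = (-30 + 2*(-8 + 12 - 126)*(-5 + 12 - 126)) + 116 = (-30 + 2*(-122)*(-119)) + 116 = (-30 + 29036) + 116 = 29006 + 116 = 29122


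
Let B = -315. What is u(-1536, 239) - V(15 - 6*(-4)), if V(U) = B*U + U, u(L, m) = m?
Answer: 12485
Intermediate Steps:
V(U) = -314*U (V(U) = -315*U + U = -314*U)
u(-1536, 239) - V(15 - 6*(-4)) = 239 - (-314)*(15 - 6*(-4)) = 239 - (-314)*(15 + 24) = 239 - (-314)*39 = 239 - 1*(-12246) = 239 + 12246 = 12485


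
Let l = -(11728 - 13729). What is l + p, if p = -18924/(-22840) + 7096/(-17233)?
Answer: 196940271593/98400430 ≈ 2001.4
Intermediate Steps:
p = 41011163/98400430 (p = -18924*(-1/22840) + 7096*(-1/17233) = 4731/5710 - 7096/17233 = 41011163/98400430 ≈ 0.41678)
l = 2001 (l = -1*(-2001) = 2001)
l + p = 2001 + 41011163/98400430 = 196940271593/98400430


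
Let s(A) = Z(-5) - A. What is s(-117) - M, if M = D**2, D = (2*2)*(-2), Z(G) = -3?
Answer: 50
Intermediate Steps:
D = -8 (D = 4*(-2) = -8)
s(A) = -3 - A
M = 64 (M = (-8)**2 = 64)
s(-117) - M = (-3 - 1*(-117)) - 1*64 = (-3 + 117) - 64 = 114 - 64 = 50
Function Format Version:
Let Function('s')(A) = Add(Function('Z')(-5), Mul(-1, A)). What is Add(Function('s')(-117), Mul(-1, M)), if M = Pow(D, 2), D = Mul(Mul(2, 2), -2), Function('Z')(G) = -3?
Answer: 50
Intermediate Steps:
D = -8 (D = Mul(4, -2) = -8)
Function('s')(A) = Add(-3, Mul(-1, A))
M = 64 (M = Pow(-8, 2) = 64)
Add(Function('s')(-117), Mul(-1, M)) = Add(Add(-3, Mul(-1, -117)), Mul(-1, 64)) = Add(Add(-3, 117), -64) = Add(114, -64) = 50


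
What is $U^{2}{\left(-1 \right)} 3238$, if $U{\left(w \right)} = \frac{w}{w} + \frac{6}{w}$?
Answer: $80950$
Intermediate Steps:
$U{\left(w \right)} = 1 + \frac{6}{w}$
$U^{2}{\left(-1 \right)} 3238 = \left(\frac{6 - 1}{-1}\right)^{2} \cdot 3238 = \left(\left(-1\right) 5\right)^{2} \cdot 3238 = \left(-5\right)^{2} \cdot 3238 = 25 \cdot 3238 = 80950$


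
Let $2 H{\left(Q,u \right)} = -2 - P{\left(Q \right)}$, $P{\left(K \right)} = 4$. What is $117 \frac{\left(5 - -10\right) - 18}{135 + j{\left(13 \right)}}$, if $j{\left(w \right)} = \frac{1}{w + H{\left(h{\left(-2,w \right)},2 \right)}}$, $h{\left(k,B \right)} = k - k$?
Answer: $- \frac{3510}{1351} \approx -2.5981$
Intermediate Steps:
$h{\left(k,B \right)} = 0$
$H{\left(Q,u \right)} = -3$ ($H{\left(Q,u \right)} = \frac{-2 - 4}{2} = \frac{1}{2} \left(-6\right) = -3$)
$j{\left(w \right)} = \frac{1}{-3 + w}$ ($j{\left(w \right)} = \frac{1}{w - 3} = \frac{1}{-3 + w}$)
$117 \frac{\left(5 - -10\right) - 18}{135 + j{\left(13 \right)}} = 117 \frac{\left(5 - -10\right) - 18}{135 + \frac{1}{-3 + 13}} = 117 \frac{\left(5 + 10\right) - 18}{135 + \frac{1}{10}} = 117 \frac{15 - 18}{135 + \frac{1}{10}} = 117 \left(- \frac{3}{\frac{1351}{10}}\right) = 117 \left(\left(-3\right) \frac{10}{1351}\right) = 117 \left(- \frac{30}{1351}\right) = - \frac{3510}{1351}$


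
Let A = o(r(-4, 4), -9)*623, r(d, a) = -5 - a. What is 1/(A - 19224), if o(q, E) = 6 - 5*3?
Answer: -1/24831 ≈ -4.0272e-5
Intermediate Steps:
o(q, E) = -9 (o(q, E) = 6 - 15 = -9)
A = -5607 (A = -9*623 = -5607)
1/(A - 19224) = 1/(-5607 - 19224) = 1/(-24831) = -1/24831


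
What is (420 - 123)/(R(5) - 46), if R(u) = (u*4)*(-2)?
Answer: -297/86 ≈ -3.4535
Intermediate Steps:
R(u) = -8*u (R(u) = (4*u)*(-2) = -8*u)
(420 - 123)/(R(5) - 46) = (420 - 123)/(-8*5 - 46) = 297/(-40 - 46) = 297/(-86) = 297*(-1/86) = -297/86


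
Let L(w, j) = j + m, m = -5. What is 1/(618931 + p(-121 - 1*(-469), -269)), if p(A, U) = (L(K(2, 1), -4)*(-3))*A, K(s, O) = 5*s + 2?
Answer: 1/628327 ≈ 1.5915e-6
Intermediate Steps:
K(s, O) = 2 + 5*s
L(w, j) = -5 + j (L(w, j) = j - 5 = -5 + j)
p(A, U) = 27*A (p(A, U) = ((-5 - 4)*(-3))*A = (-9*(-3))*A = 27*A)
1/(618931 + p(-121 - 1*(-469), -269)) = 1/(618931 + 27*(-121 - 1*(-469))) = 1/(618931 + 27*(-121 + 469)) = 1/(618931 + 27*348) = 1/(618931 + 9396) = 1/628327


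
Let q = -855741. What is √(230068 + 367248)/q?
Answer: -2*√149329/855741 ≈ -0.00090315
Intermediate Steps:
√(230068 + 367248)/q = √(230068 + 367248)/(-855741) = √597316*(-1/855741) = (2*√149329)*(-1/855741) = -2*√149329/855741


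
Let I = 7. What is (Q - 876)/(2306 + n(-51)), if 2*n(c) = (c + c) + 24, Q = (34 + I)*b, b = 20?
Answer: -56/2267 ≈ -0.024702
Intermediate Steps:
Q = 820 (Q = (34 + 7)*20 = 41*20 = 820)
n(c) = 12 + c (n(c) = ((c + c) + 24)/2 = (2*c + 24)/2 = (24 + 2*c)/2 = 12 + c)
(Q - 876)/(2306 + n(-51)) = (820 - 876)/(2306 + (12 - 51)) = -56/(2306 - 39) = -56/2267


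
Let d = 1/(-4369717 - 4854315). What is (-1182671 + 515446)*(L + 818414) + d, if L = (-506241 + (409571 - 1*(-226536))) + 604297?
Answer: -9555342523103842401/9224032 ≈ -1.0359e+12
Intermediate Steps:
L = 734163 (L = (-506241 + (409571 + 226536)) + 604297 = (-506241 + 636107) + 604297 = 129866 + 604297 = 734163)
d = -1/9224032 (d = 1/(-9224032) = -1/9224032 ≈ -1.0841e-7)
(-1182671 + 515446)*(L + 818414) + d = (-1182671 + 515446)*(734163 + 818414) - 1/9224032 = -667225*1552577 - 1/9224032 = -1035918188825 - 1/9224032 = -9555342523103842401/9224032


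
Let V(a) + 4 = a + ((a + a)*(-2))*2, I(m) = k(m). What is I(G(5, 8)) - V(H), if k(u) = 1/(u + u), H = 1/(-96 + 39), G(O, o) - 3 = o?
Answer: 4919/1254 ≈ 3.9226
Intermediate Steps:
G(O, o) = 3 + o
H = -1/57 (H = 1/(-57) = -1/57 ≈ -0.017544)
k(u) = 1/(2*u)
I(m) = 1/(2*m)
V(a) = -4 - 7*a (V(a) = -4 + (a + ((a + a)*(-2))*2) = -4 + (a + ((2*a)*(-2))*2) = -4 + (a - 4*a*2) = -4 + (a - 8*a) = -4 - 7*a)
I(G(5, 8)) - V(H) = 1/(2*(3 + 8)) - (-4 - 7*(-1/57)) = (½)/11 - (-4 + 7/57) = (½)*(1/11) - 1*(-221/57) = 1/22 + 221/57 = 4919/1254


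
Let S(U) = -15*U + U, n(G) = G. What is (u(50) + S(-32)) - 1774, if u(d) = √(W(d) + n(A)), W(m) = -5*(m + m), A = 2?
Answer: -1326 + I*√498 ≈ -1326.0 + 22.316*I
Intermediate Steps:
S(U) = -14*U
W(m) = -10*m
u(d) = √(2 - 10*d) (u(d) = √(-10*d + 2) = √(2 - 10*d))
(u(50) + S(-32)) - 1774 = (√(2 - 10*50) - 14*(-32)) - 1774 = (√(2 - 500) + 448) - 1774 = (√(-498) + 448) - 1774 = (I*√498 + 448) - 1774 = (448 + I*√498) - 1774 = -1326 + I*√498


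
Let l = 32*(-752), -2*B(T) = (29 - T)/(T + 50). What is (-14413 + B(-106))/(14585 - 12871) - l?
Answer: 4617903831/191968 ≈ 24056.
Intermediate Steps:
B(T) = -(29 - T)/(2*(50 + T)) (B(T) = -(29 - T)/(2*(T + 50)) = -(29 - T)/(2*(50 + T)))
l = -24064
(-14413 + B(-106))/(14585 - 12871) - l = (-14413 + (-29 - 106)/(2*(50 - 106)))/(14585 - 12871) - 1*(-24064) = (-14413 + (1/2)*(-135)/(-56))/1714 + 24064 = (-14413 + (1/2)*(-1/56)*(-135))*(1/1714) + 24064 = (-14413 + 135/112)*(1/1714) + 24064 = -1614121/112*1/1714 + 24064 = -1614121/191968 + 24064 = 4617903831/191968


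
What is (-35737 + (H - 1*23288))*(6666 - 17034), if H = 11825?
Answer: 489369600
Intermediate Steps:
(-35737 + (H - 1*23288))*(6666 - 17034) = (-35737 + (11825 - 1*23288))*(6666 - 17034) = (-35737 + (11825 - 23288))*(-10368) = (-35737 - 11463)*(-10368) = -47200*(-10368) = 489369600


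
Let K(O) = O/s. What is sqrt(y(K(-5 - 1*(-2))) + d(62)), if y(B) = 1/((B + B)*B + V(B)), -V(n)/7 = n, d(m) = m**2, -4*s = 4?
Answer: sqrt(34593)/3 ≈ 61.997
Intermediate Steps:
s = -1 (s = -1/4*4 = -1)
V(n) = -7*n
K(O) = -O (K(O) = O/(-1) = O*(-1) = -O)
y(B) = 1/(-7*B + 2*B**2) (y(B) = 1/((B + B)*B - 7*B) = 1/((2*B)*B - 7*B) = 1/(2*B**2 - 7*B) = 1/(-7*B + 2*B**2))
sqrt(y(K(-5 - 1*(-2))) + d(62)) = sqrt(1/(((-(-5 - 1*(-2))))*(-7 + 2*(-(-5 - 1*(-2))))) + 62**2) = sqrt(1/(((-(-5 + 2)))*(-7 + 2*(-(-5 + 2)))) + 3844) = sqrt(1/(((-1*(-3)))*(-7 + 2*(-1*(-3)))) + 3844) = sqrt(1/(3*(-7 + 2*3)) + 3844) = sqrt(1/(3*(-7 + 6)) + 3844) = sqrt((1/3)/(-1) + 3844) = sqrt((1/3)*(-1) + 3844) = sqrt(-1/3 + 3844) = sqrt(11531/3) = sqrt(34593)/3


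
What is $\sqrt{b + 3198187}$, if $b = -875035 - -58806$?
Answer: $3 \sqrt{264662} \approx 1543.4$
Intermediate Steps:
$b = -816229$ ($b = -875035 + 58806 = -816229$)
$\sqrt{b + 3198187} = \sqrt{-816229 + 3198187} = \sqrt{2381958} = 3 \sqrt{264662}$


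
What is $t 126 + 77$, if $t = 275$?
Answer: $34727$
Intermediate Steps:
$t 126 + 77 = 275 \cdot 126 + 77 = 34650 + 77 = 34727$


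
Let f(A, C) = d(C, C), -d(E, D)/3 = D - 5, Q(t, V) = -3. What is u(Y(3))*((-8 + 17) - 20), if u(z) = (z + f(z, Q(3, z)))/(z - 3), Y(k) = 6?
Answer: -110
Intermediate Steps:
d(E, D) = 15 - 3*D (d(E, D) = -3*(D - 5) = -3*(-5 + D) = 15 - 3*D)
f(A, C) = 15 - 3*C
u(z) = (24 + z)/(-3 + z) (u(z) = (z + (15 - 3*(-3)))/(z - 3) = (z + (15 + 9))/(-3 + z) = (z + 24)/(-3 + z) = (24 + z)/(-3 + z))
u(Y(3))*((-8 + 17) - 20) = ((24 + 6)/(-3 + 6))*((-8 + 17) - 20) = (30/3)*(9 - 20) = ((⅓)*30)*(-11) = 10*(-11) = -110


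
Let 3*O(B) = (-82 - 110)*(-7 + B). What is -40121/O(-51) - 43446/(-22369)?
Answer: -736195097/83033728 ≈ -8.8662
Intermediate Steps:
O(B) = 448 - 64*B (O(B) = ((-82 - 110)*(-7 + B))/3 = (-192*(-7 + B))/3 = (1344 - 192*B)/3 = 448 - 64*B)
-40121/O(-51) - 43446/(-22369) = -40121/(448 - 64*(-51)) - 43446/(-22369) = -40121/(448 + 3264) - 43446*(-1/22369) = -40121/3712 + 43446/22369 = -736195097/83033728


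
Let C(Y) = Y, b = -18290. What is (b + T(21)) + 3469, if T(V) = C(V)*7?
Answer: -14674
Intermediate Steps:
T(V) = 7*V (T(V) = V*7 = 7*V)
(b + T(21)) + 3469 = (-18290 + 7*21) + 3469 = (-18290 + 147) + 3469 = -18143 + 3469 = -14674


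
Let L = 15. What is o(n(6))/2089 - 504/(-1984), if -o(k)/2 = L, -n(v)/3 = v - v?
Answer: 124167/518072 ≈ 0.23967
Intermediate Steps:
n(v) = 0 (n(v) = -3*(v - v) = -3*0 = 0)
o(k) = -30 (o(k) = -2*15 = -30)
o(n(6))/2089 - 504/(-1984) = -30/2089 - 504/(-1984) = -30*1/2089 - 504*(-1/1984) = -30/2089 + 63/248 = 124167/518072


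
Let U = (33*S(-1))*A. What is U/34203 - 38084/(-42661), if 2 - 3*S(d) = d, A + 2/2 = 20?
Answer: 443111833/486378061 ≈ 0.91104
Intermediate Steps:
A = 19 (A = -1 + 20 = 19)
S(d) = ⅔ - d/3
U = 627 (U = (33*(⅔ - ⅓*(-1)))*19 = (33*(⅔ + ⅓))*19 = (33*1)*19 = 33*19 = 627)
U/34203 - 38084/(-42661) = 627/34203 - 38084/(-42661) = 627*(1/34203) - 38084*(-1/42661) = 209/11401 + 38084/42661 = 443111833/486378061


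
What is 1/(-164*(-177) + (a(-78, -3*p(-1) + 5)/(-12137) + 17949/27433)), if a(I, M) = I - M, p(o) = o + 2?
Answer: 332954321/9665218071641 ≈ 3.4449e-5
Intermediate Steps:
p(o) = 2 + o
1/(-164*(-177) + (a(-78, -3*p(-1) + 5)/(-12137) + 17949/27433)) = 1/(-164*(-177) + ((-78 - (-3*(2 - 1) + 5))/(-12137) + 17949/27433)) = 1/(29028 + ((-78 - (-3*1 + 5))*(-1/12137) + 17949*(1/27433))) = 1/(29028 + ((-78 - (-3 + 5))*(-1/12137) + 17949/27433)) = 1/(29028 + ((-78 - 1*2)*(-1/12137) + 17949/27433)) = 1/(29028 + ((-78 - 2)*(-1/12137) + 17949/27433)) = 1/(29028 + (-80*(-1/12137) + 17949/27433)) = 1/(29028 + (80/12137 + 17949/27433)) = 1/(29028 + 220041653/332954321) = 1/(9665218071641/332954321) = 332954321/9665218071641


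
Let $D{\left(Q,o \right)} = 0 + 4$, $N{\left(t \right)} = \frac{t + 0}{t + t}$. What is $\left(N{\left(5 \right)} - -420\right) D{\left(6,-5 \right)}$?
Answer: $1682$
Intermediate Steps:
$N{\left(t \right)} = \frac{1}{2}$ ($N{\left(t \right)} = \frac{t}{2 t} = t \frac{1}{2 t} = \frac{1}{2}$)
$D{\left(Q,o \right)} = 4$
$\left(N{\left(5 \right)} - -420\right) D{\left(6,-5 \right)} = \left(\frac{1}{2} - -420\right) 4 = \left(\frac{1}{2} + 420\right) 4 = \frac{841}{2} \cdot 4 = 1682$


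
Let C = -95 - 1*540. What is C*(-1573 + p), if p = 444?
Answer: 716915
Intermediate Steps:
C = -635 (C = -95 - 540 = -635)
C*(-1573 + p) = -635*(-1573 + 444) = -635*(-1129) = 716915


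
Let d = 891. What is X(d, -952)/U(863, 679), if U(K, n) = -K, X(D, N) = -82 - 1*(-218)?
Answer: -136/863 ≈ -0.15759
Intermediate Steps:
X(D, N) = 136 (X(D, N) = -82 + 218 = 136)
X(d, -952)/U(863, 679) = 136/((-1*863)) = 136/(-863) = 136*(-1/863) = -136/863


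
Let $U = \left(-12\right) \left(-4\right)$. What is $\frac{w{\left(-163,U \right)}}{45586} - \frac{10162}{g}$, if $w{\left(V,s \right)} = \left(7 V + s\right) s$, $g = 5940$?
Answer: $- \frac{193720273}{67695210} \approx -2.8617$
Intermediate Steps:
$U = 48$
$w{\left(V,s \right)} = s \left(s + 7 V\right)$ ($w{\left(V,s \right)} = \left(s + 7 V\right) s = s \left(s + 7 V\right)$)
$\frac{w{\left(-163,U \right)}}{45586} - \frac{10162}{g} = \frac{48 \left(48 + 7 \left(-163\right)\right)}{45586} - \frac{10162}{5940} = 48 \left(48 - 1141\right) \frac{1}{45586} - \frac{5081}{2970} = 48 \left(-1093\right) \frac{1}{45586} - \frac{5081}{2970} = \left(-52464\right) \frac{1}{45586} - \frac{5081}{2970} = - \frac{26232}{22793} - \frac{5081}{2970} = - \frac{193720273}{67695210}$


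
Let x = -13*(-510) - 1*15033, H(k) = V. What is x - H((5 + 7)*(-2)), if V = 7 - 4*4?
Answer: -8394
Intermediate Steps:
V = -9 (V = 7 - 16 = -9)
H(k) = -9
x = -8403 (x = 6630 - 15033 = -8403)
x - H((5 + 7)*(-2)) = -8403 - 1*(-9) = -8403 + 9 = -8394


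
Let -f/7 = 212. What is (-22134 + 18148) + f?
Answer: -5470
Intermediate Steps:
f = -1484 (f = -7*212 = -1484)
(-22134 + 18148) + f = (-22134 + 18148) - 1484 = -3986 - 1484 = -5470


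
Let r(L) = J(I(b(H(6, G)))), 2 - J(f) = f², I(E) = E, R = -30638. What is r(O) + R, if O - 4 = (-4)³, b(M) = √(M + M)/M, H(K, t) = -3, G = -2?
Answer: -91906/3 ≈ -30635.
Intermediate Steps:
b(M) = √2/√M (b(M) = √(2*M)/M = (√2*√M)/M = √2/√M)
J(f) = 2 - f²
O = -60 (O = 4 + (-4)³ = 4 - 64 = -60)
r(L) = 8/3 (r(L) = 2 - (√2/√(-3))² = 2 - (√2*(-I*√3/3))² = 2 - (-I*√6/3)² = 2 - 1*(-⅔) = 2 + ⅔ = 8/3)
r(O) + R = 8/3 - 30638 = -91906/3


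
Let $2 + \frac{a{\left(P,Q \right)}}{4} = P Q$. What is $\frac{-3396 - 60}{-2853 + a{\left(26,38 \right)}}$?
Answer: $- \frac{3456}{1091} \approx -3.1677$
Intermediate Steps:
$a{\left(P,Q \right)} = -8 + 4 P Q$
$\frac{-3396 - 60}{-2853 + a{\left(26,38 \right)}} = \frac{-3396 - 60}{-2853 - \left(8 - 3952\right)} = - \frac{3456}{-2853 + \left(-8 + 3952\right)} = - \frac{3456}{-2853 + 3944} = - \frac{3456}{1091}$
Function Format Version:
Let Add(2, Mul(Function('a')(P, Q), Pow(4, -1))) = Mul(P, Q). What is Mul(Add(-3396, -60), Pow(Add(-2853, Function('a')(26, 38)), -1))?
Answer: Rational(-3456, 1091) ≈ -3.1677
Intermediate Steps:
Function('a')(P, Q) = Add(-8, Mul(4, P, Q)) (Function('a')(P, Q) = Add(-8, Mul(4, Mul(P, Q))) = Add(-8, Mul(4, P, Q)))
Mul(Add(-3396, -60), Pow(Add(-2853, Function('a')(26, 38)), -1)) = Mul(Add(-3396, -60), Pow(Add(-2853, Add(-8, Mul(4, 26, 38))), -1)) = Mul(-3456, Pow(Add(-2853, Add(-8, 3952)), -1)) = Mul(-3456, Pow(Add(-2853, 3944), -1)) = Mul(-3456, Pow(1091, -1)) = Mul(-3456, Rational(1, 1091)) = Rational(-3456, 1091)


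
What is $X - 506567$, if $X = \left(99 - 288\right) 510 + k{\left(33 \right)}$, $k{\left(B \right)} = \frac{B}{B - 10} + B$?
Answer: $- \frac{13867219}{23} \approx -6.0292 \cdot 10^{5}$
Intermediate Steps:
$k{\left(B \right)} = B + \frac{B}{-10 + B}$ ($k{\left(B \right)} = \frac{B}{-10 + B} + B = B + \frac{B}{-10 + B}$)
$X = - \frac{2216178}{23}$ ($X = \left(99 - 288\right) 510 + \frac{33 \left(-9 + 33\right)}{-10 + 33} = \left(99 - 288\right) 510 + 33 \cdot \frac{1}{23} \cdot 24 = \left(-189\right) 510 + 33 \cdot \frac{1}{23} \cdot 24 = -96390 + \frac{792}{23} = - \frac{2216178}{23} \approx -96356.0$)
$X - 506567 = - \frac{2216178}{23} - 506567 = - \frac{13867219}{23}$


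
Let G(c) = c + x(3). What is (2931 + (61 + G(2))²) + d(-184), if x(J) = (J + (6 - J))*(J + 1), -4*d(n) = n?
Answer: 10546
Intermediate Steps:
d(n) = -n/4
x(J) = 6 + 6*J (x(J) = 6*(1 + J) = 6 + 6*J)
G(c) = 24 + c (G(c) = c + (6 + 6*3) = c + (6 + 18) = c + 24 = 24 + c)
(2931 + (61 + G(2))²) + d(-184) = (2931 + (61 + (24 + 2))²) - ¼*(-184) = (2931 + (61 + 26)²) + 46 = (2931 + 87²) + 46 = (2931 + 7569) + 46 = 10500 + 46 = 10546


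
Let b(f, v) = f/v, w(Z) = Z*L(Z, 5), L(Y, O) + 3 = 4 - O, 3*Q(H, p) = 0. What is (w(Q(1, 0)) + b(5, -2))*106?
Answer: -265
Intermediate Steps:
Q(H, p) = 0 (Q(H, p) = (1/3)*0 = 0)
L(Y, O) = 1 - O (L(Y, O) = -3 + (4 - O) = 1 - O)
w(Z) = -4*Z (w(Z) = Z*(1 - 1*5) = Z*(1 - 5) = Z*(-4) = -4*Z)
(w(Q(1, 0)) + b(5, -2))*106 = (-4*0 + 5/(-2))*106 = (0 + 5*(-1/2))*106 = (0 - 5/2)*106 = -5/2*106 = -265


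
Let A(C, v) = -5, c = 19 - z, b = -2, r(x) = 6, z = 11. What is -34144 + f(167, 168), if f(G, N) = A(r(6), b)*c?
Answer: -34184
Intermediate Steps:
c = 8 (c = 19 - 1*11 = 19 - 11 = 8)
f(G, N) = -40 (f(G, N) = -5*8 = -40)
-34144 + f(167, 168) = -34144 - 40 = -34184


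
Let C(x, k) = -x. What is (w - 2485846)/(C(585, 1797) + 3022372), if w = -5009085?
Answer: -7494931/3021787 ≈ -2.4803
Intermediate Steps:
(w - 2485846)/(C(585, 1797) + 3022372) = (-5009085 - 2485846)/(-1*585 + 3022372) = -7494931/(-585 + 3022372) = -7494931/3021787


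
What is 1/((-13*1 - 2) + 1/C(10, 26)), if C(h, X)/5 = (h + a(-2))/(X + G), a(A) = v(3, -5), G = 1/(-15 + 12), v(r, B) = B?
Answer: -75/1048 ≈ -0.071565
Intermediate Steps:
G = -⅓ (G = 1/(-3) = -⅓ ≈ -0.33333)
a(A) = -5
C(h, X) = 5*(-5 + h)/(-⅓ + X) (C(h, X) = 5*((h - 5)/(X - ⅓)) = 5*((-5 + h)/(-⅓ + X)) = 5*(-5 + h)/(-⅓ + X))
1/((-13*1 - 2) + 1/C(10, 26)) = 1/((-13*1 - 2) + 1/(15*(-5 + 10)/(-1 + 3*26))) = 1/((-13 - 2) + 1/(15*5/(-1 + 78))) = 1/(-15 + 1/(15*5/77)) = 1/(-15 + 1/(15*(1/77)*5)) = 1/(-15 + 1/(75/77)) = 1/(-15 + 77/75) = 1/(-1048/75) = -75/1048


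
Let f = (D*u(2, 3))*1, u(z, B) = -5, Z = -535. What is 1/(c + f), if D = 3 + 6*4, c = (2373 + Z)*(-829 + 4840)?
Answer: 1/7372083 ≈ 1.3565e-7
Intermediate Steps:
c = 7372218 (c = (2373 - 535)*(-829 + 4840) = 1838*4011 = 7372218)
D = 27 (D = 3 + 24 = 27)
f = -135 (f = (27*(-5))*1 = -135*1 = -135)
1/(c + f) = 1/(7372218 - 135) = 1/7372083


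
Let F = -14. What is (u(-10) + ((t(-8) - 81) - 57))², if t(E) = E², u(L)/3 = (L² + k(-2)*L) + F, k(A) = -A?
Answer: 15376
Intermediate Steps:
u(L) = -42 + 3*L² + 6*L (u(L) = 3*((L² + (-1*(-2))*L) - 14) = 3*((L² + 2*L) - 14) = 3*(-14 + L² + 2*L) = -42 + 3*L² + 6*L)
(u(-10) + ((t(-8) - 81) - 57))² = ((-42 + 3*(-10)² + 6*(-10)) + (((-8)² - 81) - 57))² = ((-42 + 3*100 - 60) + ((64 - 81) - 57))² = ((-42 + 300 - 60) + (-17 - 57))² = (198 - 74)² = 124² = 15376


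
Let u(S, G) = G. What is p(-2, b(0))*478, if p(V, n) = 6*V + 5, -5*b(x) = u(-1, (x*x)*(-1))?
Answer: -3346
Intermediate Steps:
b(x) = x²/5 (b(x) = -x*x*(-1)/5 = -x²*(-1)/5 = -(-1)*x²/5 = x²/5)
p(V, n) = 5 + 6*V
p(-2, b(0))*478 = (5 + 6*(-2))*478 = (5 - 12)*478 = -7*478 = -3346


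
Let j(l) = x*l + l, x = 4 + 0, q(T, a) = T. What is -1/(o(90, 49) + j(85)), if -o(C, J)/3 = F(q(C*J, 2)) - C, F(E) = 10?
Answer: -1/665 ≈ -0.0015038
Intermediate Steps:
x = 4
o(C, J) = -30 + 3*C (o(C, J) = -3*(10 - C) = -30 + 3*C)
j(l) = 5*l (j(l) = 4*l + l = 5*l)
-1/(o(90, 49) + j(85)) = -1/((-30 + 3*90) + 5*85) = -1/((-30 + 270) + 425) = -1/(240 + 425) = -1/665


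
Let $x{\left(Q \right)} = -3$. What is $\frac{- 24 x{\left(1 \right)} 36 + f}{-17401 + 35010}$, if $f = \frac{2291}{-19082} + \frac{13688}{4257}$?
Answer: $\frac{7269137153}{49324675554} \approx 0.14737$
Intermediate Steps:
$f = \frac{8670401}{2801106}$ ($f = 2291 \left(- \frac{1}{19082}\right) + 13688 \cdot \frac{1}{4257} = - \frac{79}{658} + \frac{13688}{4257} = \frac{8670401}{2801106} \approx 3.0953$)
$\frac{- 24 x{\left(1 \right)} 36 + f}{-17401 + 35010} = \frac{\left(-24\right) \left(-3\right) 36 + \frac{8670401}{2801106}}{-17401 + 35010} = \frac{72 \cdot 36 + \frac{8670401}{2801106}}{17609} = \left(2592 + \frac{8670401}{2801106}\right) \frac{1}{17609} = \frac{7269137153}{2801106} \cdot \frac{1}{17609} = \frac{7269137153}{49324675554}$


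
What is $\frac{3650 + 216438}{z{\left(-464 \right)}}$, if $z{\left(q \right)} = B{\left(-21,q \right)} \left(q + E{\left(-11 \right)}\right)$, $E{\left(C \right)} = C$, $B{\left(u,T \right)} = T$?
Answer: $\frac{27511}{27550} \approx 0.99858$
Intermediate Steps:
$z{\left(q \right)} = q \left(-11 + q\right)$ ($z{\left(q \right)} = q \left(q - 11\right) = q \left(-11 + q\right)$)
$\frac{3650 + 216438}{z{\left(-464 \right)}} = \frac{3650 + 216438}{\left(-464\right) \left(-11 - 464\right)} = \frac{220088}{\left(-464\right) \left(-475\right)} = \frac{220088}{220400} = 220088 \cdot \frac{1}{220400} = \frac{27511}{27550}$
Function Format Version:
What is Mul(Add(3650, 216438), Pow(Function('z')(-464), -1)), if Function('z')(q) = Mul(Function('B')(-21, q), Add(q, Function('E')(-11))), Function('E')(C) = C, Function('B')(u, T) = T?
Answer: Rational(27511, 27550) ≈ 0.99858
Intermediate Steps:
Function('z')(q) = Mul(q, Add(-11, q)) (Function('z')(q) = Mul(q, Add(q, -11)) = Mul(q, Add(-11, q)))
Mul(Add(3650, 216438), Pow(Function('z')(-464), -1)) = Mul(Add(3650, 216438), Pow(Mul(-464, Add(-11, -464)), -1)) = Mul(220088, Pow(Mul(-464, -475), -1)) = Mul(220088, Pow(220400, -1)) = Mul(220088, Rational(1, 220400)) = Rational(27511, 27550)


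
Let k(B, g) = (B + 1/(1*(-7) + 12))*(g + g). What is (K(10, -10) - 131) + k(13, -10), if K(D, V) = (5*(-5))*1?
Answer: -420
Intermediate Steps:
K(D, V) = -25 (K(D, V) = -25*1 = -25)
k(B, g) = 2*g*(1/5 + B) (k(B, g) = (B + 1/(-7 + 12))*(2*g) = (B + 1/5)*(2*g) = (1/5 + B)*(2*g) = 2*g*(1/5 + B))
(K(10, -10) - 131) + k(13, -10) = (-25 - 131) + (2/5)*(-10)*(1 + 5*13) = -156 + (2/5)*(-10)*(1 + 65) = -156 + (2/5)*(-10)*66 = -156 - 264 = -420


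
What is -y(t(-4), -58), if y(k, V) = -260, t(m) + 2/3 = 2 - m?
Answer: 260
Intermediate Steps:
t(m) = 4/3 - m (t(m) = -⅔ + (2 - m) = 4/3 - m)
-y(t(-4), -58) = -1*(-260) = 260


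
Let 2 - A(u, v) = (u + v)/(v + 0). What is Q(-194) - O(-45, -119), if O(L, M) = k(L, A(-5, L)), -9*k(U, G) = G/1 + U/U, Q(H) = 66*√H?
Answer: 17/81 + 66*I*√194 ≈ 0.20988 + 919.27*I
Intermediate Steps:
A(u, v) = 2 - (u + v)/v (A(u, v) = 2 - (u + v)/(v + 0) = 2 - (u + v)/v)
k(U, G) = -⅑ - G/9 (k(U, G) = -(G/1 + U/U)/9 = -(G*1 + 1)/9 = -(G + 1)/9 = -(1 + G)/9 = -⅑ - G/9)
O(L, M) = -⅑ - (5 + L)/(9*L) (O(L, M) = -⅑ - (L - 1*(-5))/(9*L) = -⅑ - (L + 5)/(9*L) = -⅑ - (5 + L)/(9*L))
Q(-194) - O(-45, -119) = 66*√(-194) - (-5 - 2*(-45))/(9*(-45)) = 66*(I*√194) - (-1)*(-5 + 90)/(9*45) = 66*I*√194 - (-1)*85/(9*45) = 66*I*√194 - 1*(-17/81) = 66*I*√194 + 17/81 = 17/81 + 66*I*√194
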